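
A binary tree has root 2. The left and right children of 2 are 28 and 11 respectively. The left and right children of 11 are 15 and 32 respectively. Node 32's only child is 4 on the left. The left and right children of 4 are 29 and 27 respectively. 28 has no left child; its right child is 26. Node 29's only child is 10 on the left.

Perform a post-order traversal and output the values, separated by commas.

26, 28, 15, 10, 29, 27, 4, 32, 11, 2

Post-order visits the left subtree, then the right subtree, then the node.
At 2: go left to 28.
  At 28: no left child.
  At 28: go right to 26.
    26 is a leaf — visit 26.
  Visit 28.
At 2: go right to 11.
  At 11: go left to 15.
    15 is a leaf — visit 15.
  At 11: go right to 32.
    At 32: go left to 4.
      At 4: go left to 29.
        At 29: go left to 10.
          10 is a leaf — visit 10.
        At 29: no right child.
        Visit 29.
      At 4: go right to 27.
        27 is a leaf — visit 27.
      Visit 4.
    At 32: no right child.
    Visit 32.
  Visit 11.
Visit 2.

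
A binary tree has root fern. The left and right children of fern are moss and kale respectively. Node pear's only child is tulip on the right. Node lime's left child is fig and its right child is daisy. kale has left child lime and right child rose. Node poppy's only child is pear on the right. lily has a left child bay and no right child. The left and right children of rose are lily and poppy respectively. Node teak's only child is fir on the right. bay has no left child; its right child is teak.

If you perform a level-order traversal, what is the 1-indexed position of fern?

Level-order visits nodes level by level from the root, left to right within each level.
Level 0: fern
Level 1: moss, kale
Level 2: lime, rose
Level 3: fig, daisy, lily, poppy
Level 4: bay, pear
Level 5: teak, tulip
Level 6: fir
Full level-order sequence: fern, moss, kale, lime, rose, fig, daisy, lily, poppy, bay, pear, teak, tulip, fir.

1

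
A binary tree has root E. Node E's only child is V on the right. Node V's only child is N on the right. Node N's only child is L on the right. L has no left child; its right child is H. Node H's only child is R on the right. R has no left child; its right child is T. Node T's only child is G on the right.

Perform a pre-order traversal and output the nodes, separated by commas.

Pre-order visits the node, then its left subtree, then its right subtree.
Visit E.
At E: no left child.
At E: go right to V.
  Visit V.
  At V: no left child.
  At V: go right to N.
    Visit N.
    At N: no left child.
    At N: go right to L.
      Visit L.
      At L: no left child.
      At L: go right to H.
        Visit H.
        At H: no left child.
        At H: go right to R.
          Visit R.
          At R: no left child.
          At R: go right to T.
            Visit T.
            At T: no left child.
            At T: go right to G.
              G is a leaf — visit G.

E, V, N, L, H, R, T, G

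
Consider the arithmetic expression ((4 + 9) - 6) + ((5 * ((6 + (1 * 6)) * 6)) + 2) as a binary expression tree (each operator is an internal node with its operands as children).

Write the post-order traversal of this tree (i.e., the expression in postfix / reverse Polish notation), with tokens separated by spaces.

Post-order on an expression tree gives postfix notation: for each operator, emit left operand, right operand, then the operator.

4 9 + 6 - 5 6 1 6 * + 6 * * 2 + +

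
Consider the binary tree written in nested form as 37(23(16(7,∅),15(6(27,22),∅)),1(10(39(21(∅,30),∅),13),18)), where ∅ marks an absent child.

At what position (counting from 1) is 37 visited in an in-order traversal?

8

In-order visits the left subtree, then the node, then the right subtree.
At 37: go left to 23.
  At 23: go left to 16.
    At 16: go left to 7.
      7 is a leaf — visit 7.
    Visit 16.
    At 16: no right child.
  Visit 23.
  At 23: go right to 15.
    At 15: go left to 6.
      At 6: go left to 27.
        27 is a leaf — visit 27.
      Visit 6.
      At 6: go right to 22.
        22 is a leaf — visit 22.
    Visit 15.
    At 15: no right child.
Visit 37.
At 37: go right to 1.
  At 1: go left to 10.
    At 10: go left to 39.
      At 39: go left to 21.
        At 21: no left child.
        Visit 21.
        At 21: go right to 30.
          30 is a leaf — visit 30.
      Visit 39.
      At 39: no right child.
    Visit 10.
    At 10: go right to 13.
      13 is a leaf — visit 13.
  Visit 1.
  At 1: go right to 18.
    18 is a leaf — visit 18.
Full in-order sequence: 7, 16, 23, 27, 6, 22, 15, 37, 21, 30, 39, 10, 13, 1, 18.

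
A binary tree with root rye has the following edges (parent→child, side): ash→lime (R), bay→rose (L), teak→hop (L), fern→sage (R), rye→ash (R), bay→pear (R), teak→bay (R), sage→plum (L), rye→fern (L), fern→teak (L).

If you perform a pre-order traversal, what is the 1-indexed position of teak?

Pre-order visits the node, then its left subtree, then its right subtree.
Visit rye.
At rye: go left to fern.
  Visit fern.
  At fern: go left to teak.
    Visit teak.
    At teak: go left to hop.
      hop is a leaf — visit hop.
    At teak: go right to bay.
      Visit bay.
      At bay: go left to rose.
        rose is a leaf — visit rose.
      At bay: go right to pear.
        pear is a leaf — visit pear.
  At fern: go right to sage.
    Visit sage.
    At sage: go left to plum.
      plum is a leaf — visit plum.
    At sage: no right child.
At rye: go right to ash.
  Visit ash.
  At ash: no left child.
  At ash: go right to lime.
    lime is a leaf — visit lime.
Full pre-order sequence: rye, fern, teak, hop, bay, rose, pear, sage, plum, ash, lime.

3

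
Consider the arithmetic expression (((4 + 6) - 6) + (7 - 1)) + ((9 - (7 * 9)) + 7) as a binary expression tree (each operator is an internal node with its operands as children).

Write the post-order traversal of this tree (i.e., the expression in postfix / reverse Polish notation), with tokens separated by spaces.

4 6 + 6 - 7 1 - + 9 7 9 * - 7 + +

Post-order on an expression tree gives postfix notation: for each operator, emit left operand, right operand, then the operator.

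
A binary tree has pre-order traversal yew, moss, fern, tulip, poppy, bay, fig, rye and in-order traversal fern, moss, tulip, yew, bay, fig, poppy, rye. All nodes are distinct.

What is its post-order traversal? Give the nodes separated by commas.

fern, tulip, moss, fig, bay, rye, poppy, yew

The first element of pre-order is the root; it splits in-order into left and right subtrees.
Root yew: left subtree has 3 nodes {fern, moss, tulip}, right has 4 {bay, fig, poppy, rye}.
  Root moss: left subtree has 1 node {fern}, right has 1 {tulip}.
  Root poppy: left subtree has 2 nodes {bay, fig}, right has 1 {rye}.
    Root bay: left subtree has 0 nodes { }, right has 1 {fig}.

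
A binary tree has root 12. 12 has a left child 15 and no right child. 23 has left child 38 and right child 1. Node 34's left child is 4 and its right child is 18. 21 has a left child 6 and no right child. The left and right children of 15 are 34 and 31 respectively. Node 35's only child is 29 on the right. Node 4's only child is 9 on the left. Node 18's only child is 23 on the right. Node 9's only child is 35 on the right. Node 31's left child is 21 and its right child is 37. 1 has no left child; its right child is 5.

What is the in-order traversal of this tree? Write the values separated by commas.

In-order visits the left subtree, then the node, then the right subtree.
At 12: go left to 15.
  At 15: go left to 34.
    At 34: go left to 4.
      At 4: go left to 9.
        At 9: no left child.
        Visit 9.
        At 9: go right to 35.
          At 35: no left child.
          Visit 35.
          At 35: go right to 29.
            29 is a leaf — visit 29.
      Visit 4.
      At 4: no right child.
    Visit 34.
    At 34: go right to 18.
      At 18: no left child.
      Visit 18.
      At 18: go right to 23.
        At 23: go left to 38.
          38 is a leaf — visit 38.
        Visit 23.
        At 23: go right to 1.
          At 1: no left child.
          Visit 1.
          At 1: go right to 5.
            5 is a leaf — visit 5.
  Visit 15.
  At 15: go right to 31.
    At 31: go left to 21.
      At 21: go left to 6.
        6 is a leaf — visit 6.
      Visit 21.
      At 21: no right child.
    Visit 31.
    At 31: go right to 37.
      37 is a leaf — visit 37.
Visit 12.
At 12: no right child.

9, 35, 29, 4, 34, 18, 38, 23, 1, 5, 15, 6, 21, 31, 37, 12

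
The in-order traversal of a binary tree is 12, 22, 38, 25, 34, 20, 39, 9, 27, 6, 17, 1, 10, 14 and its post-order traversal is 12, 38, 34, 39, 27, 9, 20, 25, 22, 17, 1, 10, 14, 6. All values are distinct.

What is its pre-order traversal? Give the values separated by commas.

6, 22, 12, 25, 38, 20, 34, 9, 39, 27, 14, 10, 1, 17

The last element of post-order is the root; it splits in-order into left and right subtrees.
Root 6: left subtree has 9 nodes {12, 22, 38, 25, 34, 20, 39, 9, 27}, right has 4 {17, 1, 10, 14}.
  Root 22: left subtree has 1 node {12}, right has 7 {38, 25, 34, 20, 39, 9, 27}.
    Root 25: left subtree has 1 node {38}, right has 5 {34, 20, 39, 9, 27}.
      Root 20: left subtree has 1 node {34}, right has 3 {39, 9, 27}.
        Root 9: left subtree has 1 node {39}, right has 1 {27}.
  Root 14: left subtree has 3 nodes {17, 1, 10}, right has 0 { }.
    Root 10: left subtree has 2 nodes {17, 1}, right has 0 { }.
      Root 1: left subtree has 1 node {17}, right has 0 { }.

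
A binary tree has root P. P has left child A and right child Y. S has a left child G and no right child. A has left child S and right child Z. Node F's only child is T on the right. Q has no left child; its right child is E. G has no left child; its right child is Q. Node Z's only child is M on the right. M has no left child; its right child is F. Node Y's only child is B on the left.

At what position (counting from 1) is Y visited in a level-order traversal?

3

Level-order visits nodes level by level from the root, left to right within each level.
Level 0: P
Level 1: A, Y
Level 2: S, Z, B
Level 3: G, M
Level 4: Q, F
Level 5: E, T
Full level-order sequence: P, A, Y, S, Z, B, G, M, Q, F, E, T.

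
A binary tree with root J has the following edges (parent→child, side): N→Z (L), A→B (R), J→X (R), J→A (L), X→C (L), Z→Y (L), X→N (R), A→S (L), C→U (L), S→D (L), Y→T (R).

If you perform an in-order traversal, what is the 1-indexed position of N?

In-order visits the left subtree, then the node, then the right subtree.
At J: go left to A.
  At A: go left to S.
    At S: go left to D.
      D is a leaf — visit D.
    Visit S.
    At S: no right child.
  Visit A.
  At A: go right to B.
    B is a leaf — visit B.
Visit J.
At J: go right to X.
  At X: go left to C.
    At C: go left to U.
      U is a leaf — visit U.
    Visit C.
    At C: no right child.
  Visit X.
  At X: go right to N.
    At N: go left to Z.
      At Z: go left to Y.
        At Y: no left child.
        Visit Y.
        At Y: go right to T.
          T is a leaf — visit T.
      Visit Z.
      At Z: no right child.
    Visit N.
    At N: no right child.
Full in-order sequence: D, S, A, B, J, U, C, X, Y, T, Z, N.

12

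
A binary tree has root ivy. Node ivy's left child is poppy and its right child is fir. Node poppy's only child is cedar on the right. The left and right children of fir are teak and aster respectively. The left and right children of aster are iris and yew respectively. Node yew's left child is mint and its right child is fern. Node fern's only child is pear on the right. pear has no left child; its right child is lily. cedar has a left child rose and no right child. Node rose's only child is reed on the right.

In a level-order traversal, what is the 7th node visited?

Level-order visits nodes level by level from the root, left to right within each level.
Level 0: ivy
Level 1: poppy, fir
Level 2: cedar, teak, aster
Level 3: rose, iris, yew
Level 4: reed, mint, fern
Level 5: pear
Level 6: lily
Full level-order sequence: ivy, poppy, fir, cedar, teak, aster, rose, iris, yew, reed, mint, fern, pear, lily.

rose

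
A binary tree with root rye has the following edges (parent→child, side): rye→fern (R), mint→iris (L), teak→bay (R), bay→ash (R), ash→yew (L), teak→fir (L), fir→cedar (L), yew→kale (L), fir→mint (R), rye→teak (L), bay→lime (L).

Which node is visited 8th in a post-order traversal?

ash

Post-order visits the left subtree, then the right subtree, then the node.
At rye: go left to teak.
  At teak: go left to fir.
    At fir: go left to cedar.
      cedar is a leaf — visit cedar.
    At fir: go right to mint.
      At mint: go left to iris.
        iris is a leaf — visit iris.
      At mint: no right child.
      Visit mint.
    Visit fir.
  At teak: go right to bay.
    At bay: go left to lime.
      lime is a leaf — visit lime.
    At bay: go right to ash.
      At ash: go left to yew.
        At yew: go left to kale.
          kale is a leaf — visit kale.
        At yew: no right child.
        Visit yew.
      At ash: no right child.
      Visit ash.
    Visit bay.
  Visit teak.
At rye: go right to fern.
  fern is a leaf — visit fern.
Visit rye.
Full post-order sequence: cedar, iris, mint, fir, lime, kale, yew, ash, bay, teak, fern, rye.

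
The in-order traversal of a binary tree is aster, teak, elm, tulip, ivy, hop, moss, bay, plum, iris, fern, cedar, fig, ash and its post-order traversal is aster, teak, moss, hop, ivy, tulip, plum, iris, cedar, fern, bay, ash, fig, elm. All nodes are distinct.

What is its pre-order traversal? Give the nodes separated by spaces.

elm teak aster fig bay tulip ivy hop moss fern iris plum cedar ash

The last element of post-order is the root; it splits in-order into left and right subtrees.
Root elm: left subtree has 2 nodes {aster, teak}, right has 11 {tulip, ivy, hop, moss, bay, plum, iris, fern, cedar, fig, ash}.
  Root teak: left subtree has 1 node {aster}, right has 0 { }.
  Root fig: left subtree has 9 nodes {tulip, ivy, hop, moss, bay, plum, iris, fern, cedar}, right has 1 {ash}.
    Root bay: left subtree has 4 nodes {tulip, ivy, hop, moss}, right has 4 {plum, iris, fern, cedar}.
      Root tulip: left subtree has 0 nodes { }, right has 3 {ivy, hop, moss}.
        Root ivy: left subtree has 0 nodes { }, right has 2 {hop, moss}.
          Root hop: left subtree has 0 nodes { }, right has 1 {moss}.
      Root fern: left subtree has 2 nodes {plum, iris}, right has 1 {cedar}.
        Root iris: left subtree has 1 node {plum}, right has 0 { }.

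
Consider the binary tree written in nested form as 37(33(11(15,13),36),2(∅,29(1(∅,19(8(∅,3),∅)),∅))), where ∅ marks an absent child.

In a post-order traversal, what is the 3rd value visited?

Post-order visits the left subtree, then the right subtree, then the node.
At 37: go left to 33.
  At 33: go left to 11.
    At 11: go left to 15.
      15 is a leaf — visit 15.
    At 11: go right to 13.
      13 is a leaf — visit 13.
    Visit 11.
  At 33: go right to 36.
    36 is a leaf — visit 36.
  Visit 33.
At 37: go right to 2.
  At 2: no left child.
  At 2: go right to 29.
    At 29: go left to 1.
      At 1: no left child.
      At 1: go right to 19.
        At 19: go left to 8.
          At 8: no left child.
          At 8: go right to 3.
            3 is a leaf — visit 3.
          Visit 8.
        At 19: no right child.
        Visit 19.
      Visit 1.
    At 29: no right child.
    Visit 29.
  Visit 2.
Visit 37.
Full post-order sequence: 15, 13, 11, 36, 33, 3, 8, 19, 1, 29, 2, 37.

11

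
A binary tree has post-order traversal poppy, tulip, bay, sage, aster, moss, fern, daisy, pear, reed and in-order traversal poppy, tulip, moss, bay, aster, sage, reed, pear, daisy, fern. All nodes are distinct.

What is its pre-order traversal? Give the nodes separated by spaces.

The last element of post-order is the root; it splits in-order into left and right subtrees.
Root reed: left subtree has 6 nodes {poppy, tulip, moss, bay, aster, sage}, right has 3 {pear, daisy, fern}.
  Root moss: left subtree has 2 nodes {poppy, tulip}, right has 3 {bay, aster, sage}.
    Root tulip: left subtree has 1 node {poppy}, right has 0 { }.
    Root aster: left subtree has 1 node {bay}, right has 1 {sage}.
  Root pear: left subtree has 0 nodes { }, right has 2 {daisy, fern}.
    Root daisy: left subtree has 0 nodes { }, right has 1 {fern}.

reed moss tulip poppy aster bay sage pear daisy fern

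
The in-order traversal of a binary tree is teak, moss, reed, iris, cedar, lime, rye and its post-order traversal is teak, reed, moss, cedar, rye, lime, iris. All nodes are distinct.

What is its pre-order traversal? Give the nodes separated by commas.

The last element of post-order is the root; it splits in-order into left and right subtrees.
Root iris: left subtree has 3 nodes {teak, moss, reed}, right has 3 {cedar, lime, rye}.
  Root moss: left subtree has 1 node {teak}, right has 1 {reed}.
  Root lime: left subtree has 1 node {cedar}, right has 1 {rye}.

iris, moss, teak, reed, lime, cedar, rye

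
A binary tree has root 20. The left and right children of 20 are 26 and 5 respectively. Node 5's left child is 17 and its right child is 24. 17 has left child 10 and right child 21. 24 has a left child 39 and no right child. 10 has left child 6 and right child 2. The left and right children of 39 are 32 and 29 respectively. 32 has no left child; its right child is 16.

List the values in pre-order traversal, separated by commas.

20, 26, 5, 17, 10, 6, 2, 21, 24, 39, 32, 16, 29

Pre-order visits the node, then its left subtree, then its right subtree.
Visit 20.
At 20: go left to 26.
  26 is a leaf — visit 26.
At 20: go right to 5.
  Visit 5.
  At 5: go left to 17.
    Visit 17.
    At 17: go left to 10.
      Visit 10.
      At 10: go left to 6.
        6 is a leaf — visit 6.
      At 10: go right to 2.
        2 is a leaf — visit 2.
    At 17: go right to 21.
      21 is a leaf — visit 21.
  At 5: go right to 24.
    Visit 24.
    At 24: go left to 39.
      Visit 39.
      At 39: go left to 32.
        Visit 32.
        At 32: no left child.
        At 32: go right to 16.
          16 is a leaf — visit 16.
      At 39: go right to 29.
        29 is a leaf — visit 29.
    At 24: no right child.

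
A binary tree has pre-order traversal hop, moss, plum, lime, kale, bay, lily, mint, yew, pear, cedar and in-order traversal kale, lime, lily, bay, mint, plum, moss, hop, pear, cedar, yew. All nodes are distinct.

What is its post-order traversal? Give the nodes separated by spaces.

The first element of pre-order is the root; it splits in-order into left and right subtrees.
Root hop: left subtree has 7 nodes {kale, lime, lily, bay, mint, plum, moss}, right has 3 {pear, cedar, yew}.
  Root moss: left subtree has 6 nodes {kale, lime, lily, bay, mint, plum}, right has 0 { }.
    Root plum: left subtree has 5 nodes {kale, lime, lily, bay, mint}, right has 0 { }.
      Root lime: left subtree has 1 node {kale}, right has 3 {lily, bay, mint}.
        Root bay: left subtree has 1 node {lily}, right has 1 {mint}.
  Root yew: left subtree has 2 nodes {pear, cedar}, right has 0 { }.
    Root pear: left subtree has 0 nodes { }, right has 1 {cedar}.

kale lily mint bay lime plum moss cedar pear yew hop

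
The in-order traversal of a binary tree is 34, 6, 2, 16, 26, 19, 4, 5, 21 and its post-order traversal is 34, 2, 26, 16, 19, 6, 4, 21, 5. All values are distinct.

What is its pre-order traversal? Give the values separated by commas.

The last element of post-order is the root; it splits in-order into left and right subtrees.
Root 5: left subtree has 7 nodes {34, 6, 2, 16, 26, 19, 4}, right has 1 {21}.
  Root 4: left subtree has 6 nodes {34, 6, 2, 16, 26, 19}, right has 0 { }.
    Root 6: left subtree has 1 node {34}, right has 4 {2, 16, 26, 19}.
      Root 19: left subtree has 3 nodes {2, 16, 26}, right has 0 { }.
        Root 16: left subtree has 1 node {2}, right has 1 {26}.

5, 4, 6, 34, 19, 16, 2, 26, 21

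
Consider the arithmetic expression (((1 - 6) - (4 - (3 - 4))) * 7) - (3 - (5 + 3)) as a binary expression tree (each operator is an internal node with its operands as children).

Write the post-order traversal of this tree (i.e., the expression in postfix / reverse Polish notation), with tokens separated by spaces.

1 6 - 4 3 4 - - - 7 * 3 5 3 + - -

Post-order on an expression tree gives postfix notation: for each operator, emit left operand, right operand, then the operator.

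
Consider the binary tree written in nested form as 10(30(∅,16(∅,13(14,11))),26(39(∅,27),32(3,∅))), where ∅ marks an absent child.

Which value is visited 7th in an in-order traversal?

39

In-order visits the left subtree, then the node, then the right subtree.
At 10: go left to 30.
  At 30: no left child.
  Visit 30.
  At 30: go right to 16.
    At 16: no left child.
    Visit 16.
    At 16: go right to 13.
      At 13: go left to 14.
        14 is a leaf — visit 14.
      Visit 13.
      At 13: go right to 11.
        11 is a leaf — visit 11.
Visit 10.
At 10: go right to 26.
  At 26: go left to 39.
    At 39: no left child.
    Visit 39.
    At 39: go right to 27.
      27 is a leaf — visit 27.
  Visit 26.
  At 26: go right to 32.
    At 32: go left to 3.
      3 is a leaf — visit 3.
    Visit 32.
    At 32: no right child.
Full in-order sequence: 30, 16, 14, 13, 11, 10, 39, 27, 26, 3, 32.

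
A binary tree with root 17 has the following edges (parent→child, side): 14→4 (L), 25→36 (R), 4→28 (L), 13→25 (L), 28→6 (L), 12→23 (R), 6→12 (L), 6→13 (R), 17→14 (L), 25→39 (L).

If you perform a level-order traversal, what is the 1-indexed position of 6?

Level-order visits nodes level by level from the root, left to right within each level.
Level 0: 17
Level 1: 14
Level 2: 4
Level 3: 28
Level 4: 6
Level 5: 12, 13
Level 6: 23, 25
Level 7: 39, 36
Full level-order sequence: 17, 14, 4, 28, 6, 12, 13, 23, 25, 39, 36.

5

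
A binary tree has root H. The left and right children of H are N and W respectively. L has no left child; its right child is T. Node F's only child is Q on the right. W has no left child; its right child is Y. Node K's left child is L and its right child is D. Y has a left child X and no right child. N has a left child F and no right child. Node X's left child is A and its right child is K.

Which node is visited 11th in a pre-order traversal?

T

Pre-order visits the node, then its left subtree, then its right subtree.
Visit H.
At H: go left to N.
  Visit N.
  At N: go left to F.
    Visit F.
    At F: no left child.
    At F: go right to Q.
      Q is a leaf — visit Q.
  At N: no right child.
At H: go right to W.
  Visit W.
  At W: no left child.
  At W: go right to Y.
    Visit Y.
    At Y: go left to X.
      Visit X.
      At X: go left to A.
        A is a leaf — visit A.
      At X: go right to K.
        Visit K.
        At K: go left to L.
          Visit L.
          At L: no left child.
          At L: go right to T.
            T is a leaf — visit T.
        At K: go right to D.
          D is a leaf — visit D.
    At Y: no right child.
Full pre-order sequence: H, N, F, Q, W, Y, X, A, K, L, T, D.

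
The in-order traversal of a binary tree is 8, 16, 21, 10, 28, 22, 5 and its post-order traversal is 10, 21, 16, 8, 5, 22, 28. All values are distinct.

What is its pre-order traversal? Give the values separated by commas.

28, 8, 16, 21, 10, 22, 5

The last element of post-order is the root; it splits in-order into left and right subtrees.
Root 28: left subtree has 4 nodes {8, 16, 21, 10}, right has 2 {22, 5}.
  Root 8: left subtree has 0 nodes { }, right has 3 {16, 21, 10}.
    Root 16: left subtree has 0 nodes { }, right has 2 {21, 10}.
      Root 21: left subtree has 0 nodes { }, right has 1 {10}.
  Root 22: left subtree has 0 nodes { }, right has 1 {5}.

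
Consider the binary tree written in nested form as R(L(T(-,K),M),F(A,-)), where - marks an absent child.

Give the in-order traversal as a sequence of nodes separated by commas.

In-order visits the left subtree, then the node, then the right subtree.
At R: go left to L.
  At L: go left to T.
    At T: no left child.
    Visit T.
    At T: go right to K.
      K is a leaf — visit K.
  Visit L.
  At L: go right to M.
    M is a leaf — visit M.
Visit R.
At R: go right to F.
  At F: go left to A.
    A is a leaf — visit A.
  Visit F.
  At F: no right child.

T, K, L, M, R, A, F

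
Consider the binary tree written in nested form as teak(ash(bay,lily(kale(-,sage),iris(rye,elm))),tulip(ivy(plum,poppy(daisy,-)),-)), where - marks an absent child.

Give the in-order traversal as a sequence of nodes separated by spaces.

In-order visits the left subtree, then the node, then the right subtree.
At teak: go left to ash.
  At ash: go left to bay.
    bay is a leaf — visit bay.
  Visit ash.
  At ash: go right to lily.
    At lily: go left to kale.
      At kale: no left child.
      Visit kale.
      At kale: go right to sage.
        sage is a leaf — visit sage.
    Visit lily.
    At lily: go right to iris.
      At iris: go left to rye.
        rye is a leaf — visit rye.
      Visit iris.
      At iris: go right to elm.
        elm is a leaf — visit elm.
Visit teak.
At teak: go right to tulip.
  At tulip: go left to ivy.
    At ivy: go left to plum.
      plum is a leaf — visit plum.
    Visit ivy.
    At ivy: go right to poppy.
      At poppy: go left to daisy.
        daisy is a leaf — visit daisy.
      Visit poppy.
      At poppy: no right child.
  Visit tulip.
  At tulip: no right child.

bay ash kale sage lily rye iris elm teak plum ivy daisy poppy tulip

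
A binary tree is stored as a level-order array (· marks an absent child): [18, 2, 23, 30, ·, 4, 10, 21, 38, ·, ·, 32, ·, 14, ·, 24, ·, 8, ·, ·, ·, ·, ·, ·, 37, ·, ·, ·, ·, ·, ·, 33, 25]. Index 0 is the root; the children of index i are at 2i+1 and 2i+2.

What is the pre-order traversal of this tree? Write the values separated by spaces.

18 2 30 21 24 33 25 38 8 23 4 32 37 10 14

Pre-order visits the node, then its left subtree, then its right subtree.
Visit 18.
At 18: go left to 2.
  Visit 2.
  At 2: go left to 30.
    Visit 30.
    At 30: go left to 21.
      Visit 21.
      At 21: go left to 24.
        Visit 24.
        At 24: go left to 33.
          33 is a leaf — visit 33.
        At 24: go right to 25.
          25 is a leaf — visit 25.
      At 21: no right child.
    At 30: go right to 38.
      Visit 38.
      At 38: go left to 8.
        8 is a leaf — visit 8.
      At 38: no right child.
  At 2: no right child.
At 18: go right to 23.
  Visit 23.
  At 23: go left to 4.
    Visit 4.
    At 4: go left to 32.
      Visit 32.
      At 32: no left child.
      At 32: go right to 37.
        37 is a leaf — visit 37.
    At 4: no right child.
  At 23: go right to 10.
    Visit 10.
    At 10: go left to 14.
      14 is a leaf — visit 14.
    At 10: no right child.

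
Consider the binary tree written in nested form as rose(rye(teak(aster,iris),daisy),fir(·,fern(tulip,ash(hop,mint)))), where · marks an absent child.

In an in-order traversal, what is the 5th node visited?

daisy

In-order visits the left subtree, then the node, then the right subtree.
At rose: go left to rye.
  At rye: go left to teak.
    At teak: go left to aster.
      aster is a leaf — visit aster.
    Visit teak.
    At teak: go right to iris.
      iris is a leaf — visit iris.
  Visit rye.
  At rye: go right to daisy.
    daisy is a leaf — visit daisy.
Visit rose.
At rose: go right to fir.
  At fir: no left child.
  Visit fir.
  At fir: go right to fern.
    At fern: go left to tulip.
      tulip is a leaf — visit tulip.
    Visit fern.
    At fern: go right to ash.
      At ash: go left to hop.
        hop is a leaf — visit hop.
      Visit ash.
      At ash: go right to mint.
        mint is a leaf — visit mint.
Full in-order sequence: aster, teak, iris, rye, daisy, rose, fir, tulip, fern, hop, ash, mint.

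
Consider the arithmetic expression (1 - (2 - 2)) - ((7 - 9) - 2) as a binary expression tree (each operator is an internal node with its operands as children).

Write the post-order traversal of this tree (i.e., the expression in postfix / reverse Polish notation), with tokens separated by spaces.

Post-order on an expression tree gives postfix notation: for each operator, emit left operand, right operand, then the operator.

1 2 2 - - 7 9 - 2 - -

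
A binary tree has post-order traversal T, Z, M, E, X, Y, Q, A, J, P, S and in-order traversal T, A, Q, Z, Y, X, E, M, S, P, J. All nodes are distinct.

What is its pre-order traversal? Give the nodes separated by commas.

The last element of post-order is the root; it splits in-order into left and right subtrees.
Root S: left subtree has 8 nodes {T, A, Q, Z, Y, X, E, M}, right has 2 {P, J}.
  Root A: left subtree has 1 node {T}, right has 6 {Q, Z, Y, X, E, M}.
    Root Q: left subtree has 0 nodes { }, right has 5 {Z, Y, X, E, M}.
      Root Y: left subtree has 1 node {Z}, right has 3 {X, E, M}.
        Root X: left subtree has 0 nodes { }, right has 2 {E, M}.
          Root E: left subtree has 0 nodes { }, right has 1 {M}.
  Root P: left subtree has 0 nodes { }, right has 1 {J}.

S, A, T, Q, Y, Z, X, E, M, P, J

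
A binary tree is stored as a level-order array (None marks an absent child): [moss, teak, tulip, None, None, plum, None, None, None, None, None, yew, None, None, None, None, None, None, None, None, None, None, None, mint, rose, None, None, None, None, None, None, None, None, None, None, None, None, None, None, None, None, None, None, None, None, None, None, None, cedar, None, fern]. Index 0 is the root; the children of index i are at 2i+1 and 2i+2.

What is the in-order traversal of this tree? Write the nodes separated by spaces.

teak moss mint cedar yew rose fern plum tulip

In-order visits the left subtree, then the node, then the right subtree.
At moss: go left to teak.
  teak is a leaf — visit teak.
Visit moss.
At moss: go right to tulip.
  At tulip: go left to plum.
    At plum: go left to yew.
      At yew: go left to mint.
        At mint: no left child.
        Visit mint.
        At mint: go right to cedar.
          cedar is a leaf — visit cedar.
      Visit yew.
      At yew: go right to rose.
        At rose: no left child.
        Visit rose.
        At rose: go right to fern.
          fern is a leaf — visit fern.
    Visit plum.
    At plum: no right child.
  Visit tulip.
  At tulip: no right child.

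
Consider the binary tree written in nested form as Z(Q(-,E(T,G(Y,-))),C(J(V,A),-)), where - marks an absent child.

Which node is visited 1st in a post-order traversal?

T

Post-order visits the left subtree, then the right subtree, then the node.
At Z: go left to Q.
  At Q: no left child.
  At Q: go right to E.
    At E: go left to T.
      T is a leaf — visit T.
    At E: go right to G.
      At G: go left to Y.
        Y is a leaf — visit Y.
      At G: no right child.
      Visit G.
    Visit E.
  Visit Q.
At Z: go right to C.
  At C: go left to J.
    At J: go left to V.
      V is a leaf — visit V.
    At J: go right to A.
      A is a leaf — visit A.
    Visit J.
  At C: no right child.
  Visit C.
Visit Z.
Full post-order sequence: T, Y, G, E, Q, V, A, J, C, Z.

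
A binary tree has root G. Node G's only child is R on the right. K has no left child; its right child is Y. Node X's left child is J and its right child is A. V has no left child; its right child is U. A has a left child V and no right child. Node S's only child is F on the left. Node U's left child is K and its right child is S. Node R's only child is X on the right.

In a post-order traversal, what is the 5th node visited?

Post-order visits the left subtree, then the right subtree, then the node.
At G: no left child.
At G: go right to R.
  At R: no left child.
  At R: go right to X.
    At X: go left to J.
      J is a leaf — visit J.
    At X: go right to A.
      At A: go left to V.
        At V: no left child.
        At V: go right to U.
          At U: go left to K.
            At K: no left child.
            At K: go right to Y.
              Y is a leaf — visit Y.
            Visit K.
          At U: go right to S.
            At S: go left to F.
              F is a leaf — visit F.
            At S: no right child.
            Visit S.
          Visit U.
        Visit V.
      At A: no right child.
      Visit A.
    Visit X.
  Visit R.
Visit G.
Full post-order sequence: J, Y, K, F, S, U, V, A, X, R, G.

S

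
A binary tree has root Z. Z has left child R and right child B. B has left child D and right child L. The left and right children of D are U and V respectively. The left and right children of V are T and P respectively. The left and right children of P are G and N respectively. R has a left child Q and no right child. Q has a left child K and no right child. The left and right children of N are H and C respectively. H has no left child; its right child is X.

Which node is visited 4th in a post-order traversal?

U

Post-order visits the left subtree, then the right subtree, then the node.
At Z: go left to R.
  At R: go left to Q.
    At Q: go left to K.
      K is a leaf — visit K.
    At Q: no right child.
    Visit Q.
  At R: no right child.
  Visit R.
At Z: go right to B.
  At B: go left to D.
    At D: go left to U.
      U is a leaf — visit U.
    At D: go right to V.
      At V: go left to T.
        T is a leaf — visit T.
      At V: go right to P.
        At P: go left to G.
          G is a leaf — visit G.
        At P: go right to N.
          At N: go left to H.
            At H: no left child.
            At H: go right to X.
              X is a leaf — visit X.
            Visit H.
          At N: go right to C.
            C is a leaf — visit C.
          Visit N.
        Visit P.
      Visit V.
    Visit D.
  At B: go right to L.
    L is a leaf — visit L.
  Visit B.
Visit Z.
Full post-order sequence: K, Q, R, U, T, G, X, H, C, N, P, V, D, L, B, Z.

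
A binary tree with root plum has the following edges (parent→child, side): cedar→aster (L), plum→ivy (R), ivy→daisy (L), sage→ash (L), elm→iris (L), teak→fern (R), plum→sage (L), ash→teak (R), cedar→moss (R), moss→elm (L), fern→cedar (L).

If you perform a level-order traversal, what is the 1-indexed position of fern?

Level-order visits nodes level by level from the root, left to right within each level.
Level 0: plum
Level 1: sage, ivy
Level 2: ash, daisy
Level 3: teak
Level 4: fern
Level 5: cedar
Level 6: aster, moss
Level 7: elm
Level 8: iris
Full level-order sequence: plum, sage, ivy, ash, daisy, teak, fern, cedar, aster, moss, elm, iris.

7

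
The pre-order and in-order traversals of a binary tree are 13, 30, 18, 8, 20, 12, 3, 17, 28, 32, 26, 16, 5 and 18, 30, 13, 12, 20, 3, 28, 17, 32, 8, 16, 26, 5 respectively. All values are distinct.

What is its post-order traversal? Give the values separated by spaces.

The first element of pre-order is the root; it splits in-order into left and right subtrees.
Root 13: left subtree has 2 nodes {18, 30}, right has 10 {12, 20, 3, 28, 17, 32, 8, 16, 26, 5}.
  Root 30: left subtree has 1 node {18}, right has 0 { }.
  Root 8: left subtree has 6 nodes {12, 20, 3, 28, 17, 32}, right has 3 {16, 26, 5}.
    Root 20: left subtree has 1 node {12}, right has 4 {3, 28, 17, 32}.
      Root 3: left subtree has 0 nodes { }, right has 3 {28, 17, 32}.
        Root 17: left subtree has 1 node {28}, right has 1 {32}.
    Root 26: left subtree has 1 node {16}, right has 1 {5}.

18 30 12 28 32 17 3 20 16 5 26 8 13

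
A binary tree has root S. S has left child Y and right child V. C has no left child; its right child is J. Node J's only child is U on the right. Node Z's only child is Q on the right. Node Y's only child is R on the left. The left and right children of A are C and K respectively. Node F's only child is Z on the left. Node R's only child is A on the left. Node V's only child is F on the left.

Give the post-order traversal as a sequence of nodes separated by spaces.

U J C K A R Y Q Z F V S

Post-order visits the left subtree, then the right subtree, then the node.
At S: go left to Y.
  At Y: go left to R.
    At R: go left to A.
      At A: go left to C.
        At C: no left child.
        At C: go right to J.
          At J: no left child.
          At J: go right to U.
            U is a leaf — visit U.
          Visit J.
        Visit C.
      At A: go right to K.
        K is a leaf — visit K.
      Visit A.
    At R: no right child.
    Visit R.
  At Y: no right child.
  Visit Y.
At S: go right to V.
  At V: go left to F.
    At F: go left to Z.
      At Z: no left child.
      At Z: go right to Q.
        Q is a leaf — visit Q.
      Visit Z.
    At F: no right child.
    Visit F.
  At V: no right child.
  Visit V.
Visit S.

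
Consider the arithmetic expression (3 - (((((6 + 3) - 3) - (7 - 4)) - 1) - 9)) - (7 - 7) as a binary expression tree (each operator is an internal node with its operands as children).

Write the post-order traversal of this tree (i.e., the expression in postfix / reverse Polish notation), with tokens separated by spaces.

Post-order on an expression tree gives postfix notation: for each operator, emit left operand, right operand, then the operator.

3 6 3 + 3 - 7 4 - - 1 - 9 - - 7 7 - -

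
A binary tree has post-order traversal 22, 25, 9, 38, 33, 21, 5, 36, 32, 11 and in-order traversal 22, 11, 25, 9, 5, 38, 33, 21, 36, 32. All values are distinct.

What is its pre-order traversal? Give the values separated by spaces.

11 22 32 36 5 9 25 21 33 38

The last element of post-order is the root; it splits in-order into left and right subtrees.
Root 11: left subtree has 1 node {22}, right has 8 {25, 9, 5, 38, 33, 21, 36, 32}.
  Root 32: left subtree has 7 nodes {25, 9, 5, 38, 33, 21, 36}, right has 0 { }.
    Root 36: left subtree has 6 nodes {25, 9, 5, 38, 33, 21}, right has 0 { }.
      Root 5: left subtree has 2 nodes {25, 9}, right has 3 {38, 33, 21}.
        Root 9: left subtree has 1 node {25}, right has 0 { }.
        Root 21: left subtree has 2 nodes {38, 33}, right has 0 { }.
          Root 33: left subtree has 1 node {38}, right has 0 { }.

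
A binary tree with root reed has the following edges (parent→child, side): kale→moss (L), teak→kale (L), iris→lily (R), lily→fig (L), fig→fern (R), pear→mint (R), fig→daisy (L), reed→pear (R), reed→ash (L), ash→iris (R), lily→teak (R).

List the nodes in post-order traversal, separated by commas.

daisy, fern, fig, moss, kale, teak, lily, iris, ash, mint, pear, reed

Post-order visits the left subtree, then the right subtree, then the node.
At reed: go left to ash.
  At ash: no left child.
  At ash: go right to iris.
    At iris: no left child.
    At iris: go right to lily.
      At lily: go left to fig.
        At fig: go left to daisy.
          daisy is a leaf — visit daisy.
        At fig: go right to fern.
          fern is a leaf — visit fern.
        Visit fig.
      At lily: go right to teak.
        At teak: go left to kale.
          At kale: go left to moss.
            moss is a leaf — visit moss.
          At kale: no right child.
          Visit kale.
        At teak: no right child.
        Visit teak.
      Visit lily.
    Visit iris.
  Visit ash.
At reed: go right to pear.
  At pear: no left child.
  At pear: go right to mint.
    mint is a leaf — visit mint.
  Visit pear.
Visit reed.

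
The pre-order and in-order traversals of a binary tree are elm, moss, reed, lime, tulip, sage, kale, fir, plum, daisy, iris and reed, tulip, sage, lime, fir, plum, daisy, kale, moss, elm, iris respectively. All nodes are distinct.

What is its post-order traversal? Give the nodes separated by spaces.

The first element of pre-order is the root; it splits in-order into left and right subtrees.
Root elm: left subtree has 9 nodes {reed, tulip, sage, lime, fir, plum, daisy, kale, moss}, right has 1 {iris}.
  Root moss: left subtree has 8 nodes {reed, tulip, sage, lime, fir, plum, daisy, kale}, right has 0 { }.
    Root reed: left subtree has 0 nodes { }, right has 7 {tulip, sage, lime, fir, plum, daisy, kale}.
      Root lime: left subtree has 2 nodes {tulip, sage}, right has 4 {fir, plum, daisy, kale}.
        Root tulip: left subtree has 0 nodes { }, right has 1 {sage}.
        Root kale: left subtree has 3 nodes {fir, plum, daisy}, right has 0 { }.
          Root fir: left subtree has 0 nodes { }, right has 2 {plum, daisy}.
            Root plum: left subtree has 0 nodes { }, right has 1 {daisy}.

sage tulip daisy plum fir kale lime reed moss iris elm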